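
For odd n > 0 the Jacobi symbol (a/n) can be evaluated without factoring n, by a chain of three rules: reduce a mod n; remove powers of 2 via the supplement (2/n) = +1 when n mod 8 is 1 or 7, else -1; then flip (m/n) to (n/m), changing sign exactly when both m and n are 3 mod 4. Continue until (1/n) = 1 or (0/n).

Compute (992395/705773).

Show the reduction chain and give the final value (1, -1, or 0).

(992395/705773): 992395 mod 705773 = 286622, so (992395/705773) = (286622/705773)
factor out 2^1: 286622 = 2^1·143311; with 705773 mod 8 = 5, (2/705773) = -1; sign now -1; continue with (143311/705773)
flip (143311/705773) -> (705773/143311): both odd, 143311 mod 4 = 3, 705773 mod 4 = 1, so the flip contributes +1; sign now -1
(705773/143311): 705773 mod 143311 = 132529, so (705773/143311) = (132529/143311)
flip (132529/143311) -> (143311/132529): both odd, 132529 mod 4 = 1, 143311 mod 4 = 3, so the flip contributes +1; sign now -1
(143311/132529): 143311 mod 132529 = 10782, so (143311/132529) = (10782/132529)
factor out 2^1: 10782 = 2^1·5391; with 132529 mod 8 = 1, (2/132529) = +1; sign now -1; continue with (5391/132529)
flip (5391/132529) -> (132529/5391): both odd, 5391 mod 4 = 3, 132529 mod 4 = 1, so the flip contributes +1; sign now -1
(132529/5391): 132529 mod 5391 = 3145, so (132529/5391) = (3145/5391)
flip (3145/5391) -> (5391/3145): both odd, 3145 mod 4 = 1, 5391 mod 4 = 3, so the flip contributes +1; sign now -1
(5391/3145): 5391 mod 3145 = 2246, so (5391/3145) = (2246/3145)
factor out 2^1: 2246 = 2^1·1123; with 3145 mod 8 = 1, (2/3145) = +1; sign now -1; continue with (1123/3145)
flip (1123/3145) -> (3145/1123): both odd, 1123 mod 4 = 3, 3145 mod 4 = 1, so the flip contributes +1; sign now -1
(3145/1123): 3145 mod 1123 = 899, so (3145/1123) = (899/1123)
flip (899/1123) -> (1123/899): both odd, 899 mod 4 = 3, 1123 mod 4 = 3, so the flip contributes -1; sign now +1
(1123/899): 1123 mod 899 = 224, so (1123/899) = (224/899)
factor out 2^5: 224 = 2^5·7; with 899 mod 8 = 3, (2/899) = -1; sign now -1; continue with (7/899)
flip (7/899) -> (899/7): both odd, 7 mod 4 = 3, 899 mod 4 = 3, so the flip contributes -1; sign now +1
(899/7): 899 mod 7 = 3, so (899/7) = (3/7)
flip (3/7) -> (7/3): both odd, 3 mod 4 = 3, 7 mod 4 = 3, so the flip contributes -1; sign now -1
(7/3): 7 mod 3 = 1, so (7/3) = (1/3)
reached (1/3) = 1, so the symbol is -1

-1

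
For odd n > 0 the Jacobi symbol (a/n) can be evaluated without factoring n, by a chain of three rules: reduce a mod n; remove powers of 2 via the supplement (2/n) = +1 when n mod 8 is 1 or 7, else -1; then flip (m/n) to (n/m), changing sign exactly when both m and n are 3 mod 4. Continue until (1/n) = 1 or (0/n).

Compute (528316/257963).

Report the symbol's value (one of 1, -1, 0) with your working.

-1

(528316/257963) = (12390/257963)   [reduce mod 257963]
12390 = 2^1·6195; (2/257963) = -1 since 257963 mod 8 = 3, so (12390/257963) = (-1)^1·(6195/257963); sign now -1
reciprocity: (6195/257963) = -1·(257963/6195) since 6195 mod 4 = 3, 257963 mod 4 = 3; sign now +1
(257963/6195) = (3968/6195)   [reduce mod 6195]
3968 = 2^7·31; (2/6195) = -1 since 6195 mod 8 = 3, so (3968/6195) = (-1)^7·(31/6195); sign now -1
reciprocity: (31/6195) = -1·(6195/31) since 31 mod 4 = 3, 6195 mod 4 = 3; sign now +1
(6195/31) = (26/31)   [reduce mod 31]
26 = 2^1·13; (2/31) = +1 since 31 mod 8 = 7, so (26/31) = (+1)^1·(13/31); sign now +1
reciprocity: (13/31) = +1·(31/13) since 13 mod 4 = 1, 31 mod 4 = 3; sign now +1
(31/13) = (5/13)   [reduce mod 13]
reciprocity: (5/13) = +1·(13/5) since 5 mod 4 = 1, 13 mod 4 = 1; sign now +1
(13/5) = (3/5)   [reduce mod 5]
reciprocity: (3/5) = +1·(5/3) since 3 mod 4 = 3, 5 mod 4 = 1; sign now +1
(5/3) = (2/3)   [reduce mod 3]
2 = 2^1·1; (2/3) = -1 since 3 mod 8 = 3, so (2/3) = (-1)^1·(1/3); sign now -1
(1/3) = 1; final value = sign = -1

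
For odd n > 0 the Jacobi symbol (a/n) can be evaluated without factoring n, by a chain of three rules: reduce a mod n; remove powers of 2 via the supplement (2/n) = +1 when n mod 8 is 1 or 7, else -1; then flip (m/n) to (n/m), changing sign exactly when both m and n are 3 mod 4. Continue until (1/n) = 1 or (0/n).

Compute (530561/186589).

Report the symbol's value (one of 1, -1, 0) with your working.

1

(530561/186589) = (157383/186589)   [reduce mod 186589]
reciprocity: (157383/186589) = +1·(186589/157383) since 157383 mod 4 = 3, 186589 mod 4 = 1; sign now +1
(186589/157383) = (29206/157383)   [reduce mod 157383]
29206 = 2^1·14603; (2/157383) = +1 since 157383 mod 8 = 7, so (29206/157383) = (+1)^1·(14603/157383); sign now +1
reciprocity: (14603/157383) = -1·(157383/14603) since 14603 mod 4 = 3, 157383 mod 4 = 3; sign now -1
(157383/14603) = (11353/14603)   [reduce mod 14603]
reciprocity: (11353/14603) = +1·(14603/11353) since 11353 mod 4 = 1, 14603 mod 4 = 3; sign now -1
(14603/11353) = (3250/11353)   [reduce mod 11353]
3250 = 2^1·1625; (2/11353) = +1 since 11353 mod 8 = 1, so (3250/11353) = (+1)^1·(1625/11353); sign now -1
reciprocity: (1625/11353) = +1·(11353/1625) since 1625 mod 4 = 1, 11353 mod 4 = 1; sign now -1
(11353/1625) = (1603/1625)   [reduce mod 1625]
reciprocity: (1603/1625) = +1·(1625/1603) since 1603 mod 4 = 3, 1625 mod 4 = 1; sign now -1
(1625/1603) = (22/1603)   [reduce mod 1603]
22 = 2^1·11; (2/1603) = -1 since 1603 mod 8 = 3, so (22/1603) = (-1)^1·(11/1603); sign now +1
reciprocity: (11/1603) = -1·(1603/11) since 11 mod 4 = 3, 1603 mod 4 = 3; sign now -1
(1603/11) = (8/11)   [reduce mod 11]
8 = 2^3·1; (2/11) = -1 since 11 mod 8 = 3, so (8/11) = (-1)^3·(1/11); sign now +1
(1/11) = 1; final value = sign = +1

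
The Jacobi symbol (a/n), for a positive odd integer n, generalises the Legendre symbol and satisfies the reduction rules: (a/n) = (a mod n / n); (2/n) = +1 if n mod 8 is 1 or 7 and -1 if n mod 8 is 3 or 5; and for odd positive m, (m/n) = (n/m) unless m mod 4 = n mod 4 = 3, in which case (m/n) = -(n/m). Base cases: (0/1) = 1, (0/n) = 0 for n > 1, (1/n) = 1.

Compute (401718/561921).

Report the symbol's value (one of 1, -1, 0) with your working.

factor out 2^1: 401718 = 2^1·200859; with 561921 mod 8 = 1, (2/561921) = +1; sign now +1; continue with (200859/561921)
flip (200859/561921) -> (561921/200859): both odd, 200859 mod 4 = 3, 561921 mod 4 = 1, so the flip contributes +1; sign now +1
(561921/200859): 561921 mod 200859 = 160203, so (561921/200859) = (160203/200859)
flip (160203/200859) -> (200859/160203): both odd, 160203 mod 4 = 3, 200859 mod 4 = 3, so the flip contributes -1; sign now -1
(200859/160203): 200859 mod 160203 = 40656, so (200859/160203) = (40656/160203)
factor out 2^4: 40656 = 2^4·2541; with 160203 mod 8 = 3, (2/160203) = -1; sign now -1; continue with (2541/160203)
flip (2541/160203) -> (160203/2541): both odd, 2541 mod 4 = 1, 160203 mod 4 = 3, so the flip contributes +1; sign now -1
(160203/2541): 160203 mod 2541 = 120, so (160203/2541) = (120/2541)
factor out 2^3: 120 = 2^3·15; with 2541 mod 8 = 5, (2/2541) = -1; sign now +1; continue with (15/2541)
flip (15/2541) -> (2541/15): both odd, 15 mod 4 = 3, 2541 mod 4 = 1, so the flip contributes +1; sign now +1
(2541/15): 2541 mod 15 = 6, so (2541/15) = (6/15)
factor out 2^1: 6 = 2^1·3; with 15 mod 8 = 7, (2/15) = +1; sign now +1; continue with (3/15)
flip (3/15) -> (15/3): both odd, 3 mod 4 = 3, 15 mod 4 = 3, so the flip contributes -1; sign now -1
(15/3): 15 mod 3 = 0, so (15/3) = (0/3)
reached (0/3); gcd(a, n) > 1, so (0/3) = 0 and the symbol is 0

0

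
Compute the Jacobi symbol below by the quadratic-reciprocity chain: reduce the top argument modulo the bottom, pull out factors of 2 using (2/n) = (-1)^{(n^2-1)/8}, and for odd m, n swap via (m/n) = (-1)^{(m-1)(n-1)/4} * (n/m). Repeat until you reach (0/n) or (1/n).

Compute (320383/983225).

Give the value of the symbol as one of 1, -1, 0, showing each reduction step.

reciprocity: (320383/983225) = +1·(983225/320383) since 320383 mod 4 = 3, 983225 mod 4 = 1; sign now +1
(983225/320383) = (22076/320383)   [reduce mod 320383]
22076 = 2^2·5519; (2/320383) = +1 since 320383 mod 8 = 7, so (22076/320383) = (+1)^2·(5519/320383); sign now +1
reciprocity: (5519/320383) = -1·(320383/5519) since 5519 mod 4 = 3, 320383 mod 4 = 3; sign now -1
(320383/5519) = (281/5519)   [reduce mod 5519]
reciprocity: (281/5519) = +1·(5519/281) since 281 mod 4 = 1, 5519 mod 4 = 3; sign now -1
(5519/281) = (180/281)   [reduce mod 281]
180 = 2^2·45; (2/281) = +1 since 281 mod 8 = 1, so (180/281) = (+1)^2·(45/281); sign now -1
reciprocity: (45/281) = +1·(281/45) since 45 mod 4 = 1, 281 mod 4 = 1; sign now -1
(281/45) = (11/45)   [reduce mod 45]
reciprocity: (11/45) = +1·(45/11) since 11 mod 4 = 3, 45 mod 4 = 1; sign now -1
(45/11) = (1/11)   [reduce mod 11]
(1/11) = 1; final value = sign = -1

-1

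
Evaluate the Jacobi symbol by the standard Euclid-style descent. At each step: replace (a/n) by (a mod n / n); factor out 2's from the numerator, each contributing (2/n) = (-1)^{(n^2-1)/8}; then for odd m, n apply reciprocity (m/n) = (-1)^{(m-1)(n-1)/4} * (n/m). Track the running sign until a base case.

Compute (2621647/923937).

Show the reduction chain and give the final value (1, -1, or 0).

0

(2621647/923937) = (773773/923937)   [reduce mod 923937]
reciprocity: (773773/923937) = +1·(923937/773773) since 773773 mod 4 = 1, 923937 mod 4 = 1; sign now +1
(923937/773773) = (150164/773773)   [reduce mod 773773]
150164 = 2^2·37541; (2/773773) = -1 since 773773 mod 8 = 5, so (150164/773773) = (-1)^2·(37541/773773); sign now +1
reciprocity: (37541/773773) = +1·(773773/37541) since 37541 mod 4 = 1, 773773 mod 4 = 1; sign now +1
(773773/37541) = (22953/37541)   [reduce mod 37541]
reciprocity: (22953/37541) = +1·(37541/22953) since 22953 mod 4 = 1, 37541 mod 4 = 1; sign now +1
(37541/22953) = (14588/22953)   [reduce mod 22953]
14588 = 2^2·3647; (2/22953) = +1 since 22953 mod 8 = 1, so (14588/22953) = (+1)^2·(3647/22953); sign now +1
reciprocity: (3647/22953) = +1·(22953/3647) since 3647 mod 4 = 3, 22953 mod 4 = 1; sign now +1
(22953/3647) = (1071/3647)   [reduce mod 3647]
reciprocity: (1071/3647) = -1·(3647/1071) since 1071 mod 4 = 3, 3647 mod 4 = 3; sign now -1
(3647/1071) = (434/1071)   [reduce mod 1071]
434 = 2^1·217; (2/1071) = +1 since 1071 mod 8 = 7, so (434/1071) = (+1)^1·(217/1071); sign now -1
reciprocity: (217/1071) = +1·(1071/217) since 217 mod 4 = 1, 1071 mod 4 = 3; sign now -1
(1071/217) = (203/217)   [reduce mod 217]
reciprocity: (203/217) = +1·(217/203) since 203 mod 4 = 3, 217 mod 4 = 1; sign now -1
(217/203) = (14/203)   [reduce mod 203]
14 = 2^1·7; (2/203) = -1 since 203 mod 8 = 3, so (14/203) = (-1)^1·(7/203); sign now +1
reciprocity: (7/203) = -1·(203/7) since 7 mod 4 = 3, 203 mod 4 = 3; sign now -1
(203/7) = (0/7)   [reduce mod 7]
(0/7) = 0   [gcd(a, n) > 1]; final value = 0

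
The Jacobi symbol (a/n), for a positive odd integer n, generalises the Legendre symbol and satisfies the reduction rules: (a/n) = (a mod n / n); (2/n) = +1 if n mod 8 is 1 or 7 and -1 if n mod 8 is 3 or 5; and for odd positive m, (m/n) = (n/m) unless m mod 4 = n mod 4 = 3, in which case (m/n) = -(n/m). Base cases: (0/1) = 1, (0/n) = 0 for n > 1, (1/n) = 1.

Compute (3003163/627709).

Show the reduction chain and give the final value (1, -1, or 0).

(3003163/627709) = (492327/627709)   [reduce mod 627709]
reciprocity: (492327/627709) = +1·(627709/492327) since 492327 mod 4 = 3, 627709 mod 4 = 1; sign now +1
(627709/492327) = (135382/492327)   [reduce mod 492327]
135382 = 2^1·67691; (2/492327) = +1 since 492327 mod 8 = 7, so (135382/492327) = (+1)^1·(67691/492327); sign now +1
reciprocity: (67691/492327) = -1·(492327/67691) since 67691 mod 4 = 3, 492327 mod 4 = 3; sign now -1
(492327/67691) = (18490/67691)   [reduce mod 67691]
18490 = 2^1·9245; (2/67691) = -1 since 67691 mod 8 = 3, so (18490/67691) = (-1)^1·(9245/67691); sign now +1
reciprocity: (9245/67691) = +1·(67691/9245) since 9245 mod 4 = 1, 67691 mod 4 = 3; sign now +1
(67691/9245) = (2976/9245)   [reduce mod 9245]
2976 = 2^5·93; (2/9245) = -1 since 9245 mod 8 = 5, so (2976/9245) = (-1)^5·(93/9245); sign now -1
reciprocity: (93/9245) = +1·(9245/93) since 93 mod 4 = 1, 9245 mod 4 = 1; sign now -1
(9245/93) = (38/93)   [reduce mod 93]
38 = 2^1·19; (2/93) = -1 since 93 mod 8 = 5, so (38/93) = (-1)^1·(19/93); sign now +1
reciprocity: (19/93) = +1·(93/19) since 19 mod 4 = 3, 93 mod 4 = 1; sign now +1
(93/19) = (17/19)   [reduce mod 19]
reciprocity: (17/19) = +1·(19/17) since 17 mod 4 = 1, 19 mod 4 = 3; sign now +1
(19/17) = (2/17)   [reduce mod 17]
2 = 2^1·1; (2/17) = +1 since 17 mod 8 = 1, so (2/17) = (+1)^1·(1/17); sign now +1
(1/17) = 1; final value = sign = +1

1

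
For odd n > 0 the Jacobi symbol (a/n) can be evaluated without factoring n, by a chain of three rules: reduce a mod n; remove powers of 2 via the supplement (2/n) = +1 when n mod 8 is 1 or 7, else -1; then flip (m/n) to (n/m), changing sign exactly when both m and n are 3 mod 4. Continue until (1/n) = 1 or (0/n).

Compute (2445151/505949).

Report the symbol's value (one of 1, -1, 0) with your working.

-1

(2445151/505949): 2445151 mod 505949 = 421355, so (2445151/505949) = (421355/505949)
flip (421355/505949) -> (505949/421355): both odd, 421355 mod 4 = 3, 505949 mod 4 = 1, so the flip contributes +1; sign now +1
(505949/421355): 505949 mod 421355 = 84594, so (505949/421355) = (84594/421355)
factor out 2^1: 84594 = 2^1·42297; with 421355 mod 8 = 3, (2/421355) = -1; sign now -1; continue with (42297/421355)
flip (42297/421355) -> (421355/42297): both odd, 42297 mod 4 = 1, 421355 mod 4 = 3, so the flip contributes +1; sign now -1
(421355/42297): 421355 mod 42297 = 40682, so (421355/42297) = (40682/42297)
factor out 2^1: 40682 = 2^1·20341; with 42297 mod 8 = 1, (2/42297) = +1; sign now -1; continue with (20341/42297)
flip (20341/42297) -> (42297/20341): both odd, 20341 mod 4 = 1, 42297 mod 4 = 1, so the flip contributes +1; sign now -1
(42297/20341): 42297 mod 20341 = 1615, so (42297/20341) = (1615/20341)
flip (1615/20341) -> (20341/1615): both odd, 1615 mod 4 = 3, 20341 mod 4 = 1, so the flip contributes +1; sign now -1
(20341/1615): 20341 mod 1615 = 961, so (20341/1615) = (961/1615)
flip (961/1615) -> (1615/961): both odd, 961 mod 4 = 1, 1615 mod 4 = 3, so the flip contributes +1; sign now -1
(1615/961): 1615 mod 961 = 654, so (1615/961) = (654/961)
factor out 2^1: 654 = 2^1·327; with 961 mod 8 = 1, (2/961) = +1; sign now -1; continue with (327/961)
flip (327/961) -> (961/327): both odd, 327 mod 4 = 3, 961 mod 4 = 1, so the flip contributes +1; sign now -1
(961/327): 961 mod 327 = 307, so (961/327) = (307/327)
flip (307/327) -> (327/307): both odd, 307 mod 4 = 3, 327 mod 4 = 3, so the flip contributes -1; sign now +1
(327/307): 327 mod 307 = 20, so (327/307) = (20/307)
factor out 2^2: 20 = 2^2·5; with 307 mod 8 = 3, (2/307) = -1; sign now +1; continue with (5/307)
flip (5/307) -> (307/5): both odd, 5 mod 4 = 1, 307 mod 4 = 3, so the flip contributes +1; sign now +1
(307/5): 307 mod 5 = 2, so (307/5) = (2/5)
factor out 2^1: 2 = 2^1·1; with 5 mod 8 = 5, (2/5) = -1; sign now -1; continue with (1/5)
reached (1/5) = 1, so the symbol is -1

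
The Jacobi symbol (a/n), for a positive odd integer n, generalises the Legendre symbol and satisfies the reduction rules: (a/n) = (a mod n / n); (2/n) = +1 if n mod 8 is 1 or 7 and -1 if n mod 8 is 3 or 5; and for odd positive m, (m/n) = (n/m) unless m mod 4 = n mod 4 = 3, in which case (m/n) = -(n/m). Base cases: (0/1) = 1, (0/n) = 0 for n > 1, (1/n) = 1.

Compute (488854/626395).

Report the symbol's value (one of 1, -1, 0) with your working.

488854 = 2^1·244427; (2/626395) = -1 since 626395 mod 8 = 3, so (488854/626395) = (-1)^1·(244427/626395); sign now -1
reciprocity: (244427/626395) = -1·(626395/244427) since 244427 mod 4 = 3, 626395 mod 4 = 3; sign now +1
(626395/244427) = (137541/244427)   [reduce mod 244427]
reciprocity: (137541/244427) = +1·(244427/137541) since 137541 mod 4 = 1, 244427 mod 4 = 3; sign now +1
(244427/137541) = (106886/137541)   [reduce mod 137541]
106886 = 2^1·53443; (2/137541) = -1 since 137541 mod 8 = 5, so (106886/137541) = (-1)^1·(53443/137541); sign now -1
reciprocity: (53443/137541) = +1·(137541/53443) since 53443 mod 4 = 3, 137541 mod 4 = 1; sign now -1
(137541/53443) = (30655/53443)   [reduce mod 53443]
reciprocity: (30655/53443) = -1·(53443/30655) since 30655 mod 4 = 3, 53443 mod 4 = 3; sign now +1
(53443/30655) = (22788/30655)   [reduce mod 30655]
22788 = 2^2·5697; (2/30655) = +1 since 30655 mod 8 = 7, so (22788/30655) = (+1)^2·(5697/30655); sign now +1
reciprocity: (5697/30655) = +1·(30655/5697) since 5697 mod 4 = 1, 30655 mod 4 = 3; sign now +1
(30655/5697) = (2170/5697)   [reduce mod 5697]
2170 = 2^1·1085; (2/5697) = +1 since 5697 mod 8 = 1, so (2170/5697) = (+1)^1·(1085/5697); sign now +1
reciprocity: (1085/5697) = +1·(5697/1085) since 1085 mod 4 = 1, 5697 mod 4 = 1; sign now +1
(5697/1085) = (272/1085)   [reduce mod 1085]
272 = 2^4·17; (2/1085) = -1 since 1085 mod 8 = 5, so (272/1085) = (-1)^4·(17/1085); sign now +1
reciprocity: (17/1085) = +1·(1085/17) since 17 mod 4 = 1, 1085 mod 4 = 1; sign now +1
(1085/17) = (14/17)   [reduce mod 17]
14 = 2^1·7; (2/17) = +1 since 17 mod 8 = 1, so (14/17) = (+1)^1·(7/17); sign now +1
reciprocity: (7/17) = +1·(17/7) since 7 mod 4 = 3, 17 mod 4 = 1; sign now +1
(17/7) = (3/7)   [reduce mod 7]
reciprocity: (3/7) = -1·(7/3) since 3 mod 4 = 3, 7 mod 4 = 3; sign now -1
(7/3) = (1/3)   [reduce mod 3]
(1/3) = 1; final value = sign = -1

-1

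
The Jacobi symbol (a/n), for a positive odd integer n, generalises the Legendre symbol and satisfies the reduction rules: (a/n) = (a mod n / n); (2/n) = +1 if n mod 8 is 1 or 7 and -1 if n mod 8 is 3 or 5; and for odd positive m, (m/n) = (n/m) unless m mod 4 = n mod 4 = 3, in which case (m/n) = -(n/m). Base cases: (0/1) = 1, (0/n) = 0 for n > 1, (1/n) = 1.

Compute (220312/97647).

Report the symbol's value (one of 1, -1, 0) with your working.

(220312/97647): 220312 mod 97647 = 25018, so (220312/97647) = (25018/97647)
factor out 2^1: 25018 = 2^1·12509; with 97647 mod 8 = 7, (2/97647) = +1; sign now +1; continue with (12509/97647)
flip (12509/97647) -> (97647/12509): both odd, 12509 mod 4 = 1, 97647 mod 4 = 3, so the flip contributes +1; sign now +1
(97647/12509): 97647 mod 12509 = 10084, so (97647/12509) = (10084/12509)
factor out 2^2: 10084 = 2^2·2521; with 12509 mod 8 = 5, (2/12509) = -1; sign now +1; continue with (2521/12509)
flip (2521/12509) -> (12509/2521): both odd, 2521 mod 4 = 1, 12509 mod 4 = 1, so the flip contributes +1; sign now +1
(12509/2521): 12509 mod 2521 = 2425, so (12509/2521) = (2425/2521)
flip (2425/2521) -> (2521/2425): both odd, 2425 mod 4 = 1, 2521 mod 4 = 1, so the flip contributes +1; sign now +1
(2521/2425): 2521 mod 2425 = 96, so (2521/2425) = (96/2425)
factor out 2^5: 96 = 2^5·3; with 2425 mod 8 = 1, (2/2425) = +1; sign now +1; continue with (3/2425)
flip (3/2425) -> (2425/3): both odd, 3 mod 4 = 3, 2425 mod 4 = 1, so the flip contributes +1; sign now +1
(2425/3): 2425 mod 3 = 1, so (2425/3) = (1/3)
reached (1/3) = 1, so the symbol is +1

1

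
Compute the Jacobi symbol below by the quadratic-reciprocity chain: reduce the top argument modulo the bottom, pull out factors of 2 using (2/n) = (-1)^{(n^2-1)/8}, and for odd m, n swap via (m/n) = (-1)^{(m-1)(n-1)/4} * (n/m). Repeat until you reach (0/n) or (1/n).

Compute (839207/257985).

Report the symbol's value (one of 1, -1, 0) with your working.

1

(839207/257985) = (65252/257985)   [reduce mod 257985]
65252 = 2^2·16313; (2/257985) = +1 since 257985 mod 8 = 1, so (65252/257985) = (+1)^2·(16313/257985); sign now +1
reciprocity: (16313/257985) = +1·(257985/16313) since 16313 mod 4 = 1, 257985 mod 4 = 1; sign now +1
(257985/16313) = (13290/16313)   [reduce mod 16313]
13290 = 2^1·6645; (2/16313) = +1 since 16313 mod 8 = 1, so (13290/16313) = (+1)^1·(6645/16313); sign now +1
reciprocity: (6645/16313) = +1·(16313/6645) since 6645 mod 4 = 1, 16313 mod 4 = 1; sign now +1
(16313/6645) = (3023/6645)   [reduce mod 6645]
reciprocity: (3023/6645) = +1·(6645/3023) since 3023 mod 4 = 3, 6645 mod 4 = 1; sign now +1
(6645/3023) = (599/3023)   [reduce mod 3023]
reciprocity: (599/3023) = -1·(3023/599) since 599 mod 4 = 3, 3023 mod 4 = 3; sign now -1
(3023/599) = (28/599)   [reduce mod 599]
28 = 2^2·7; (2/599) = +1 since 599 mod 8 = 7, so (28/599) = (+1)^2·(7/599); sign now -1
reciprocity: (7/599) = -1·(599/7) since 7 mod 4 = 3, 599 mod 4 = 3; sign now +1
(599/7) = (4/7)   [reduce mod 7]
4 = 2^2·1; (2/7) = +1 since 7 mod 8 = 7, so (4/7) = (+1)^2·(1/7); sign now +1
(1/7) = 1; final value = sign = +1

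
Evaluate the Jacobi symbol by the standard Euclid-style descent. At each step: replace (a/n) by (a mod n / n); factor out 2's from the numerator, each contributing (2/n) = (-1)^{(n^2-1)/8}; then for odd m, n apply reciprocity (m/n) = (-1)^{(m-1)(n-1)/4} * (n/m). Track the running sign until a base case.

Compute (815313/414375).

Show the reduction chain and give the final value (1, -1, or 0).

0

(815313/414375): 815313 mod 414375 = 400938, so (815313/414375) = (400938/414375)
factor out 2^1: 400938 = 2^1·200469; with 414375 mod 8 = 7, (2/414375) = +1; sign now +1; continue with (200469/414375)
flip (200469/414375) -> (414375/200469): both odd, 200469 mod 4 = 1, 414375 mod 4 = 3, so the flip contributes +1; sign now +1
(414375/200469): 414375 mod 200469 = 13437, so (414375/200469) = (13437/200469)
flip (13437/200469) -> (200469/13437): both odd, 13437 mod 4 = 1, 200469 mod 4 = 1, so the flip contributes +1; sign now +1
(200469/13437): 200469 mod 13437 = 12351, so (200469/13437) = (12351/13437)
flip (12351/13437) -> (13437/12351): both odd, 12351 mod 4 = 3, 13437 mod 4 = 1, so the flip contributes +1; sign now +1
(13437/12351): 13437 mod 12351 = 1086, so (13437/12351) = (1086/12351)
factor out 2^1: 1086 = 2^1·543; with 12351 mod 8 = 7, (2/12351) = +1; sign now +1; continue with (543/12351)
flip (543/12351) -> (12351/543): both odd, 543 mod 4 = 3, 12351 mod 4 = 3, so the flip contributes -1; sign now -1
(12351/543): 12351 mod 543 = 405, so (12351/543) = (405/543)
flip (405/543) -> (543/405): both odd, 405 mod 4 = 1, 543 mod 4 = 3, so the flip contributes +1; sign now -1
(543/405): 543 mod 405 = 138, so (543/405) = (138/405)
factor out 2^1: 138 = 2^1·69; with 405 mod 8 = 5, (2/405) = -1; sign now +1; continue with (69/405)
flip (69/405) -> (405/69): both odd, 69 mod 4 = 1, 405 mod 4 = 1, so the flip contributes +1; sign now +1
(405/69): 405 mod 69 = 60, so (405/69) = (60/69)
factor out 2^2: 60 = 2^2·15; with 69 mod 8 = 5, (2/69) = -1; sign now +1; continue with (15/69)
flip (15/69) -> (69/15): both odd, 15 mod 4 = 3, 69 mod 4 = 1, so the flip contributes +1; sign now +1
(69/15): 69 mod 15 = 9, so (69/15) = (9/15)
flip (9/15) -> (15/9): both odd, 9 mod 4 = 1, 15 mod 4 = 3, so the flip contributes +1; sign now +1
(15/9): 15 mod 9 = 6, so (15/9) = (6/9)
factor out 2^1: 6 = 2^1·3; with 9 mod 8 = 1, (2/9) = +1; sign now +1; continue with (3/9)
flip (3/9) -> (9/3): both odd, 3 mod 4 = 3, 9 mod 4 = 1, so the flip contributes +1; sign now +1
(9/3): 9 mod 3 = 0, so (9/3) = (0/3)
reached (0/3); gcd(a, n) > 1, so (0/3) = 0 and the symbol is 0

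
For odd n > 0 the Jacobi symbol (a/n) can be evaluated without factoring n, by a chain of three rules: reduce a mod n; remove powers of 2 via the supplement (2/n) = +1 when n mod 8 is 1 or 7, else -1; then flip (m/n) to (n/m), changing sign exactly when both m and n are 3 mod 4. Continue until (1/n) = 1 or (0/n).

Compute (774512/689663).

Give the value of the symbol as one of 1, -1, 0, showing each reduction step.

1

(774512/689663): 774512 mod 689663 = 84849, so (774512/689663) = (84849/689663)
flip (84849/689663) -> (689663/84849): both odd, 84849 mod 4 = 1, 689663 mod 4 = 3, so the flip contributes +1; sign now +1
(689663/84849): 689663 mod 84849 = 10871, so (689663/84849) = (10871/84849)
flip (10871/84849) -> (84849/10871): both odd, 10871 mod 4 = 3, 84849 mod 4 = 1, so the flip contributes +1; sign now +1
(84849/10871): 84849 mod 10871 = 8752, so (84849/10871) = (8752/10871)
factor out 2^4: 8752 = 2^4·547; with 10871 mod 8 = 7, (2/10871) = +1; sign now +1; continue with (547/10871)
flip (547/10871) -> (10871/547): both odd, 547 mod 4 = 3, 10871 mod 4 = 3, so the flip contributes -1; sign now -1
(10871/547): 10871 mod 547 = 478, so (10871/547) = (478/547)
factor out 2^1: 478 = 2^1·239; with 547 mod 8 = 3, (2/547) = -1; sign now +1; continue with (239/547)
flip (239/547) -> (547/239): both odd, 239 mod 4 = 3, 547 mod 4 = 3, so the flip contributes -1; sign now -1
(547/239): 547 mod 239 = 69, so (547/239) = (69/239)
flip (69/239) -> (239/69): both odd, 69 mod 4 = 1, 239 mod 4 = 3, so the flip contributes +1; sign now -1
(239/69): 239 mod 69 = 32, so (239/69) = (32/69)
factor out 2^5: 32 = 2^5·1; with 69 mod 8 = 5, (2/69) = -1; sign now +1; continue with (1/69)
reached (1/69) = 1, so the symbol is +1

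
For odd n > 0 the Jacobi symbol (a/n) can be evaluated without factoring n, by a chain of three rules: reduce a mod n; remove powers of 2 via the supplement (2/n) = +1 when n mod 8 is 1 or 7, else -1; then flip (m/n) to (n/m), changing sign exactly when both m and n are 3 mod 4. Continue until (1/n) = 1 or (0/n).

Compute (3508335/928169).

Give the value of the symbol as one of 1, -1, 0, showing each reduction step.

1

(3508335/928169): 3508335 mod 928169 = 723828, so (3508335/928169) = (723828/928169)
factor out 2^2: 723828 = 2^2·180957; with 928169 mod 8 = 1, (2/928169) = +1; sign now +1; continue with (180957/928169)
flip (180957/928169) -> (928169/180957): both odd, 180957 mod 4 = 1, 928169 mod 4 = 1, so the flip contributes +1; sign now +1
(928169/180957): 928169 mod 180957 = 23384, so (928169/180957) = (23384/180957)
factor out 2^3: 23384 = 2^3·2923; with 180957 mod 8 = 5, (2/180957) = -1; sign now -1; continue with (2923/180957)
flip (2923/180957) -> (180957/2923): both odd, 2923 mod 4 = 3, 180957 mod 4 = 1, so the flip contributes +1; sign now -1
(180957/2923): 180957 mod 2923 = 2654, so (180957/2923) = (2654/2923)
factor out 2^1: 2654 = 2^1·1327; with 2923 mod 8 = 3, (2/2923) = -1; sign now +1; continue with (1327/2923)
flip (1327/2923) -> (2923/1327): both odd, 1327 mod 4 = 3, 2923 mod 4 = 3, so the flip contributes -1; sign now -1
(2923/1327): 2923 mod 1327 = 269, so (2923/1327) = (269/1327)
flip (269/1327) -> (1327/269): both odd, 269 mod 4 = 1, 1327 mod 4 = 3, so the flip contributes +1; sign now -1
(1327/269): 1327 mod 269 = 251, so (1327/269) = (251/269)
flip (251/269) -> (269/251): both odd, 251 mod 4 = 3, 269 mod 4 = 1, so the flip contributes +1; sign now -1
(269/251): 269 mod 251 = 18, so (269/251) = (18/251)
factor out 2^1: 18 = 2^1·9; with 251 mod 8 = 3, (2/251) = -1; sign now +1; continue with (9/251)
flip (9/251) -> (251/9): both odd, 9 mod 4 = 1, 251 mod 4 = 3, so the flip contributes +1; sign now +1
(251/9): 251 mod 9 = 8, so (251/9) = (8/9)
factor out 2^3: 8 = 2^3·1; with 9 mod 8 = 1, (2/9) = +1; sign now +1; continue with (1/9)
reached (1/9) = 1, so the symbol is +1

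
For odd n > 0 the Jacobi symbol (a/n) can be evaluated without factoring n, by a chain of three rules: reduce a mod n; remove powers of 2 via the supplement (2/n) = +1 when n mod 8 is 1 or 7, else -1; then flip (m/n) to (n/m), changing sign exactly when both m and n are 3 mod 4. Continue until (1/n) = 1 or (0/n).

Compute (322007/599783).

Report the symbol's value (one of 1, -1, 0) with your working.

-1

reciprocity: (322007/599783) = -1·(599783/322007) since 322007 mod 4 = 3, 599783 mod 4 = 3; sign now -1
(599783/322007) = (277776/322007)   [reduce mod 322007]
277776 = 2^4·17361; (2/322007) = +1 since 322007 mod 8 = 7, so (277776/322007) = (+1)^4·(17361/322007); sign now -1
reciprocity: (17361/322007) = +1·(322007/17361) since 17361 mod 4 = 1, 322007 mod 4 = 3; sign now -1
(322007/17361) = (9509/17361)   [reduce mod 17361]
reciprocity: (9509/17361) = +1·(17361/9509) since 9509 mod 4 = 1, 17361 mod 4 = 1; sign now -1
(17361/9509) = (7852/9509)   [reduce mod 9509]
7852 = 2^2·1963; (2/9509) = -1 since 9509 mod 8 = 5, so (7852/9509) = (-1)^2·(1963/9509); sign now -1
reciprocity: (1963/9509) = +1·(9509/1963) since 1963 mod 4 = 3, 9509 mod 4 = 1; sign now -1
(9509/1963) = (1657/1963)   [reduce mod 1963]
reciprocity: (1657/1963) = +1·(1963/1657) since 1657 mod 4 = 1, 1963 mod 4 = 3; sign now -1
(1963/1657) = (306/1657)   [reduce mod 1657]
306 = 2^1·153; (2/1657) = +1 since 1657 mod 8 = 1, so (306/1657) = (+1)^1·(153/1657); sign now -1
reciprocity: (153/1657) = +1·(1657/153) since 153 mod 4 = 1, 1657 mod 4 = 1; sign now -1
(1657/153) = (127/153)   [reduce mod 153]
reciprocity: (127/153) = +1·(153/127) since 127 mod 4 = 3, 153 mod 4 = 1; sign now -1
(153/127) = (26/127)   [reduce mod 127]
26 = 2^1·13; (2/127) = +1 since 127 mod 8 = 7, so (26/127) = (+1)^1·(13/127); sign now -1
reciprocity: (13/127) = +1·(127/13) since 13 mod 4 = 1, 127 mod 4 = 3; sign now -1
(127/13) = (10/13)   [reduce mod 13]
10 = 2^1·5; (2/13) = -1 since 13 mod 8 = 5, so (10/13) = (-1)^1·(5/13); sign now +1
reciprocity: (5/13) = +1·(13/5) since 5 mod 4 = 1, 13 mod 4 = 1; sign now +1
(13/5) = (3/5)   [reduce mod 5]
reciprocity: (3/5) = +1·(5/3) since 3 mod 4 = 3, 5 mod 4 = 1; sign now +1
(5/3) = (2/3)   [reduce mod 3]
2 = 2^1·1; (2/3) = -1 since 3 mod 8 = 3, so (2/3) = (-1)^1·(1/3); sign now -1
(1/3) = 1; final value = sign = -1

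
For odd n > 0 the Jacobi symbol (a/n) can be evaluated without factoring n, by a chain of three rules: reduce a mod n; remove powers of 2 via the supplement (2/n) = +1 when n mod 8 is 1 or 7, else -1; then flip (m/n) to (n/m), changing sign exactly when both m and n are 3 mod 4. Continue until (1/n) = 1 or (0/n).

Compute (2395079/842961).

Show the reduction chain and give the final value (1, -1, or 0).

(2395079/842961): 2395079 mod 842961 = 709157, so (2395079/842961) = (709157/842961)
flip (709157/842961) -> (842961/709157): both odd, 709157 mod 4 = 1, 842961 mod 4 = 1, so the flip contributes +1; sign now +1
(842961/709157): 842961 mod 709157 = 133804, so (842961/709157) = (133804/709157)
factor out 2^2: 133804 = 2^2·33451; with 709157 mod 8 = 5, (2/709157) = -1; sign now +1; continue with (33451/709157)
flip (33451/709157) -> (709157/33451): both odd, 33451 mod 4 = 3, 709157 mod 4 = 1, so the flip contributes +1; sign now +1
(709157/33451): 709157 mod 33451 = 6686, so (709157/33451) = (6686/33451)
factor out 2^1: 6686 = 2^1·3343; with 33451 mod 8 = 3, (2/33451) = -1; sign now -1; continue with (3343/33451)
flip (3343/33451) -> (33451/3343): both odd, 3343 mod 4 = 3, 33451 mod 4 = 3, so the flip contributes -1; sign now +1
(33451/3343): 33451 mod 3343 = 21, so (33451/3343) = (21/3343)
flip (21/3343) -> (3343/21): both odd, 21 mod 4 = 1, 3343 mod 4 = 3, so the flip contributes +1; sign now +1
(3343/21): 3343 mod 21 = 4, so (3343/21) = (4/21)
factor out 2^2: 4 = 2^2·1; with 21 mod 8 = 5, (2/21) = -1; sign now +1; continue with (1/21)
reached (1/21) = 1, so the symbol is +1

1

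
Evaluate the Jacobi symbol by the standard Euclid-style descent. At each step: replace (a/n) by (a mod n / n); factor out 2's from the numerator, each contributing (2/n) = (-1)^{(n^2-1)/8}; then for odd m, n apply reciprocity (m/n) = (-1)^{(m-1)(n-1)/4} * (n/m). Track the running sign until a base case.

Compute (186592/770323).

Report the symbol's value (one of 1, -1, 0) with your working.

1

186592 = 2^5·5831; (2/770323) = -1 since 770323 mod 8 = 3, so (186592/770323) = (-1)^5·(5831/770323); sign now -1
reciprocity: (5831/770323) = -1·(770323/5831) since 5831 mod 4 = 3, 770323 mod 4 = 3; sign now +1
(770323/5831) = (631/5831)   [reduce mod 5831]
reciprocity: (631/5831) = -1·(5831/631) since 631 mod 4 = 3, 5831 mod 4 = 3; sign now -1
(5831/631) = (152/631)   [reduce mod 631]
152 = 2^3·19; (2/631) = +1 since 631 mod 8 = 7, so (152/631) = (+1)^3·(19/631); sign now -1
reciprocity: (19/631) = -1·(631/19) since 19 mod 4 = 3, 631 mod 4 = 3; sign now +1
(631/19) = (4/19)   [reduce mod 19]
4 = 2^2·1; (2/19) = -1 since 19 mod 8 = 3, so (4/19) = (-1)^2·(1/19); sign now +1
(1/19) = 1; final value = sign = +1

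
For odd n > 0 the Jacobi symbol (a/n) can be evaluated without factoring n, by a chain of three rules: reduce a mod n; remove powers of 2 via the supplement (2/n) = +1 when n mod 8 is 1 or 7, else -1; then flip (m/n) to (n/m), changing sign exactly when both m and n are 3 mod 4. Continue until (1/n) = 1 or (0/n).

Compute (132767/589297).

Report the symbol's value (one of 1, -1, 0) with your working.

reciprocity: (132767/589297) = +1·(589297/132767) since 132767 mod 4 = 3, 589297 mod 4 = 1; sign now +1
(589297/132767) = (58229/132767)   [reduce mod 132767]
reciprocity: (58229/132767) = +1·(132767/58229) since 58229 mod 4 = 1, 132767 mod 4 = 3; sign now +1
(132767/58229) = (16309/58229)   [reduce mod 58229]
reciprocity: (16309/58229) = +1·(58229/16309) since 16309 mod 4 = 1, 58229 mod 4 = 1; sign now +1
(58229/16309) = (9302/16309)   [reduce mod 16309]
9302 = 2^1·4651; (2/16309) = -1 since 16309 mod 8 = 5, so (9302/16309) = (-1)^1·(4651/16309); sign now -1
reciprocity: (4651/16309) = +1·(16309/4651) since 4651 mod 4 = 3, 16309 mod 4 = 1; sign now -1
(16309/4651) = (2356/4651)   [reduce mod 4651]
2356 = 2^2·589; (2/4651) = -1 since 4651 mod 8 = 3, so (2356/4651) = (-1)^2·(589/4651); sign now -1
reciprocity: (589/4651) = +1·(4651/589) since 589 mod 4 = 1, 4651 mod 4 = 3; sign now -1
(4651/589) = (528/589)   [reduce mod 589]
528 = 2^4·33; (2/589) = -1 since 589 mod 8 = 5, so (528/589) = (-1)^4·(33/589); sign now -1
reciprocity: (33/589) = +1·(589/33) since 33 mod 4 = 1, 589 mod 4 = 1; sign now -1
(589/33) = (28/33)   [reduce mod 33]
28 = 2^2·7; (2/33) = +1 since 33 mod 8 = 1, so (28/33) = (+1)^2·(7/33); sign now -1
reciprocity: (7/33) = +1·(33/7) since 7 mod 4 = 3, 33 mod 4 = 1; sign now -1
(33/7) = (5/7)   [reduce mod 7]
reciprocity: (5/7) = +1·(7/5) since 5 mod 4 = 1, 7 mod 4 = 3; sign now -1
(7/5) = (2/5)   [reduce mod 5]
2 = 2^1·1; (2/5) = -1 since 5 mod 8 = 5, so (2/5) = (-1)^1·(1/5); sign now +1
(1/5) = 1; final value = sign = +1

1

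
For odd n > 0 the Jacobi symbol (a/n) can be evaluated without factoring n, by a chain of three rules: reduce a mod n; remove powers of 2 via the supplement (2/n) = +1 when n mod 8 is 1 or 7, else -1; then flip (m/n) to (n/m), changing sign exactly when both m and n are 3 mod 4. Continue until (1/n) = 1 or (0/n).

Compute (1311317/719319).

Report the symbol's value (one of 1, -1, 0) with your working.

-1

(1311317/719319) = (591998/719319)   [reduce mod 719319]
591998 = 2^1·295999; (2/719319) = +1 since 719319 mod 8 = 7, so (591998/719319) = (+1)^1·(295999/719319); sign now +1
reciprocity: (295999/719319) = -1·(719319/295999) since 295999 mod 4 = 3, 719319 mod 4 = 3; sign now -1
(719319/295999) = (127321/295999)   [reduce mod 295999]
reciprocity: (127321/295999) = +1·(295999/127321) since 127321 mod 4 = 1, 295999 mod 4 = 3; sign now -1
(295999/127321) = (41357/127321)   [reduce mod 127321]
reciprocity: (41357/127321) = +1·(127321/41357) since 41357 mod 4 = 1, 127321 mod 4 = 1; sign now -1
(127321/41357) = (3250/41357)   [reduce mod 41357]
3250 = 2^1·1625; (2/41357) = -1 since 41357 mod 8 = 5, so (3250/41357) = (-1)^1·(1625/41357); sign now +1
reciprocity: (1625/41357) = +1·(41357/1625) since 1625 mod 4 = 1, 41357 mod 4 = 1; sign now +1
(41357/1625) = (732/1625)   [reduce mod 1625]
732 = 2^2·183; (2/1625) = +1 since 1625 mod 8 = 1, so (732/1625) = (+1)^2·(183/1625); sign now +1
reciprocity: (183/1625) = +1·(1625/183) since 183 mod 4 = 3, 1625 mod 4 = 1; sign now +1
(1625/183) = (161/183)   [reduce mod 183]
reciprocity: (161/183) = +1·(183/161) since 161 mod 4 = 1, 183 mod 4 = 3; sign now +1
(183/161) = (22/161)   [reduce mod 161]
22 = 2^1·11; (2/161) = +1 since 161 mod 8 = 1, so (22/161) = (+1)^1·(11/161); sign now +1
reciprocity: (11/161) = +1·(161/11) since 11 mod 4 = 3, 161 mod 4 = 1; sign now +1
(161/11) = (7/11)   [reduce mod 11]
reciprocity: (7/11) = -1·(11/7) since 7 mod 4 = 3, 11 mod 4 = 3; sign now -1
(11/7) = (4/7)   [reduce mod 7]
4 = 2^2·1; (2/7) = +1 since 7 mod 8 = 7, so (4/7) = (+1)^2·(1/7); sign now -1
(1/7) = 1; final value = sign = -1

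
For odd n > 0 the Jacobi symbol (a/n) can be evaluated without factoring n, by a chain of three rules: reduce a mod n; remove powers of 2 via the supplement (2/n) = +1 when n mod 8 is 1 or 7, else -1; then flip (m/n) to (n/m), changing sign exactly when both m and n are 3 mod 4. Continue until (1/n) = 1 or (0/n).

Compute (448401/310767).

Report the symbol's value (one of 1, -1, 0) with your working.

(448401/310767): 448401 mod 310767 = 137634, so (448401/310767) = (137634/310767)
factor out 2^1: 137634 = 2^1·68817; with 310767 mod 8 = 7, (2/310767) = +1; sign now +1; continue with (68817/310767)
flip (68817/310767) -> (310767/68817): both odd, 68817 mod 4 = 1, 310767 mod 4 = 3, so the flip contributes +1; sign now +1
(310767/68817): 310767 mod 68817 = 35499, so (310767/68817) = (35499/68817)
flip (35499/68817) -> (68817/35499): both odd, 35499 mod 4 = 3, 68817 mod 4 = 1, so the flip contributes +1; sign now +1
(68817/35499): 68817 mod 35499 = 33318, so (68817/35499) = (33318/35499)
factor out 2^1: 33318 = 2^1·16659; with 35499 mod 8 = 3, (2/35499) = -1; sign now -1; continue with (16659/35499)
flip (16659/35499) -> (35499/16659): both odd, 16659 mod 4 = 3, 35499 mod 4 = 3, so the flip contributes -1; sign now +1
(35499/16659): 35499 mod 16659 = 2181, so (35499/16659) = (2181/16659)
flip (2181/16659) -> (16659/2181): both odd, 2181 mod 4 = 1, 16659 mod 4 = 3, so the flip contributes +1; sign now +1
(16659/2181): 16659 mod 2181 = 1392, so (16659/2181) = (1392/2181)
factor out 2^4: 1392 = 2^4·87; with 2181 mod 8 = 5, (2/2181) = -1; sign now +1; continue with (87/2181)
flip (87/2181) -> (2181/87): both odd, 87 mod 4 = 3, 2181 mod 4 = 1, so the flip contributes +1; sign now +1
(2181/87): 2181 mod 87 = 6, so (2181/87) = (6/87)
factor out 2^1: 6 = 2^1·3; with 87 mod 8 = 7, (2/87) = +1; sign now +1; continue with (3/87)
flip (3/87) -> (87/3): both odd, 3 mod 4 = 3, 87 mod 4 = 3, so the flip contributes -1; sign now -1
(87/3): 87 mod 3 = 0, so (87/3) = (0/3)
reached (0/3); gcd(a, n) > 1, so (0/3) = 0 and the symbol is 0

0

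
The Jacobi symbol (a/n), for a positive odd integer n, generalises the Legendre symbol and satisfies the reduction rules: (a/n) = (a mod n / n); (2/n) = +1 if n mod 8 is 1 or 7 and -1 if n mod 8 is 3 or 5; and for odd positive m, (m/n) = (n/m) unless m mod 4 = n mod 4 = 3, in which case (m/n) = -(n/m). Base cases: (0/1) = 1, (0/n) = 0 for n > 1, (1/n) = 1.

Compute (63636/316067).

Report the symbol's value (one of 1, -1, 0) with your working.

factor out 2^2: 63636 = 2^2·15909; with 316067 mod 8 = 3, (2/316067) = -1; sign now +1; continue with (15909/316067)
flip (15909/316067) -> (316067/15909): both odd, 15909 mod 4 = 1, 316067 mod 4 = 3, so the flip contributes +1; sign now +1
(316067/15909): 316067 mod 15909 = 13796, so (316067/15909) = (13796/15909)
factor out 2^2: 13796 = 2^2·3449; with 15909 mod 8 = 5, (2/15909) = -1; sign now +1; continue with (3449/15909)
flip (3449/15909) -> (15909/3449): both odd, 3449 mod 4 = 1, 15909 mod 4 = 1, so the flip contributes +1; sign now +1
(15909/3449): 15909 mod 3449 = 2113, so (15909/3449) = (2113/3449)
flip (2113/3449) -> (3449/2113): both odd, 2113 mod 4 = 1, 3449 mod 4 = 1, so the flip contributes +1; sign now +1
(3449/2113): 3449 mod 2113 = 1336, so (3449/2113) = (1336/2113)
factor out 2^3: 1336 = 2^3·167; with 2113 mod 8 = 1, (2/2113) = +1; sign now +1; continue with (167/2113)
flip (167/2113) -> (2113/167): both odd, 167 mod 4 = 3, 2113 mod 4 = 1, so the flip contributes +1; sign now +1
(2113/167): 2113 mod 167 = 109, so (2113/167) = (109/167)
flip (109/167) -> (167/109): both odd, 109 mod 4 = 1, 167 mod 4 = 3, so the flip contributes +1; sign now +1
(167/109): 167 mod 109 = 58, so (167/109) = (58/109)
factor out 2^1: 58 = 2^1·29; with 109 mod 8 = 5, (2/109) = -1; sign now -1; continue with (29/109)
flip (29/109) -> (109/29): both odd, 29 mod 4 = 1, 109 mod 4 = 1, so the flip contributes +1; sign now -1
(109/29): 109 mod 29 = 22, so (109/29) = (22/29)
factor out 2^1: 22 = 2^1·11; with 29 mod 8 = 5, (2/29) = -1; sign now +1; continue with (11/29)
flip (11/29) -> (29/11): both odd, 11 mod 4 = 3, 29 mod 4 = 1, so the flip contributes +1; sign now +1
(29/11): 29 mod 11 = 7, so (29/11) = (7/11)
flip (7/11) -> (11/7): both odd, 7 mod 4 = 3, 11 mod 4 = 3, so the flip contributes -1; sign now -1
(11/7): 11 mod 7 = 4, so (11/7) = (4/7)
factor out 2^2: 4 = 2^2·1; with 7 mod 8 = 7, (2/7) = +1; sign now -1; continue with (1/7)
reached (1/7) = 1, so the symbol is -1

-1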